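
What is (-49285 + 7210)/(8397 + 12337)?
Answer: -42075/20734 ≈ -2.0293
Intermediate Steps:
(-49285 + 7210)/(8397 + 12337) = -42075/20734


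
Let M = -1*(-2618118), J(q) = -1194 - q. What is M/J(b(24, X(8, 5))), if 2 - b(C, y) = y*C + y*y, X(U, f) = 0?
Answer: -1309059/598 ≈ -2189.1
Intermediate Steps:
b(C, y) = 2 - y² - C*y (b(C, y) = 2 - (y*C + y*y) = 2 - (C*y + y²) = 2 - (y² + C*y) = 2 + (-y² - C*y) = 2 - y² - C*y)
M = 2618118
M/J(b(24, X(8, 5))) = 2618118/(-1194 - (2 - 1*0² - 1*24*0)) = 2618118/(-1194 - (2 - 1*0 + 0)) = 2618118/(-1194 - (2 + 0 + 0)) = 2618118/(-1194 - 1*2) = 2618118/(-1194 - 2) = 2618118/(-1196) = 2618118*(-1/1196) = -1309059/598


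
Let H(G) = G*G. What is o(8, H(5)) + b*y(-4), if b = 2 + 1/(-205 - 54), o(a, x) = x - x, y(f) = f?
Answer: -2068/259 ≈ -7.9846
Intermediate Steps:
H(G) = G²
o(a, x) = 0
b = 517/259 (b = 2 + 1/(-259) = 2 - 1/259 = 517/259 ≈ 1.9961)
o(8, H(5)) + b*y(-4) = 0 + (517/259)*(-4) = 0 - 2068/259 = -2068/259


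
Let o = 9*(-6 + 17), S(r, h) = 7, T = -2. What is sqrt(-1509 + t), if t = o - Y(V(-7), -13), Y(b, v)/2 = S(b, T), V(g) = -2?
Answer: 4*I*sqrt(89) ≈ 37.736*I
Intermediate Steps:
Y(b, v) = 14 (Y(b, v) = 2*7 = 14)
o = 99 (o = 9*11 = 99)
t = 85 (t = 99 - 1*14 = 99 - 14 = 85)
sqrt(-1509 + t) = sqrt(-1509 + 85) = sqrt(-1424) = 4*I*sqrt(89)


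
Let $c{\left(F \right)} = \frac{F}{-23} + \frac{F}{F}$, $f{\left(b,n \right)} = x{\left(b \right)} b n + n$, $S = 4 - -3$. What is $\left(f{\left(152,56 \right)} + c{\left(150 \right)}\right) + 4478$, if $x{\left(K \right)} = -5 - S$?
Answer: $- \frac{2245157}{23} \approx -97616.0$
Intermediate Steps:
$S = 7$ ($S = 4 + 3 = 7$)
$x{\left(K \right)} = -12$ ($x{\left(K \right)} = -5 - 7 = -12$)
$f{\left(b,n \right)} = n - 12 b n$ ($f{\left(b,n \right)} = - 12 b n + n = n - 12 b n$)
$c{\left(F \right)} = 1 - \frac{F}{23}$ ($c{\left(F \right)} = F \left(- \frac{1}{23}\right) + 1 = - \frac{F}{23} + 1 = 1 - \frac{F}{23}$)
$\left(f{\left(152,56 \right)} + c{\left(150 \right)}\right) + 4478 = \left(56 \left(1 - 1824\right) + \left(1 - \frac{150}{23}\right)\right) + 4478 = \left(56 \left(-1823\right) - \frac{127}{23}\right) + 4478 = \left(-102088 - \frac{127}{23}\right) + 4478 = - \frac{2348151}{23} + 4478 = - \frac{2245157}{23}$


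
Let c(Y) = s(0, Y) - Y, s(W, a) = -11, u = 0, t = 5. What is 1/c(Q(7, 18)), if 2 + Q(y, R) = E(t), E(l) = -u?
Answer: -1/9 ≈ -0.11111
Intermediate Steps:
E(l) = 0 (E(l) = -1*0 = 0)
Q(y, R) = -2 (Q(y, R) = -2 + 0 = -2)
c(Y) = -11 - Y
1/c(Q(7, 18)) = 1/(-11 - 1*(-2)) = 1/(-11 + 2) = 1/(-9) = -1/9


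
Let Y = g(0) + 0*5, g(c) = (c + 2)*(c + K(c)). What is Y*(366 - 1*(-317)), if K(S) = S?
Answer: 0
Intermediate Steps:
g(c) = 2*c*(2 + c) (g(c) = (c + 2)*(c + c) = (2 + c)*(2*c) = 2*c*(2 + c))
Y = 0 (Y = 2*0*(2 + 0) + 0*5 = 2*0*2 + 0 = 0 + 0 = 0)
Y*(366 - 1*(-317)) = 0*(366 - 1*(-317)) = 0*(366 + 317) = 0*683 = 0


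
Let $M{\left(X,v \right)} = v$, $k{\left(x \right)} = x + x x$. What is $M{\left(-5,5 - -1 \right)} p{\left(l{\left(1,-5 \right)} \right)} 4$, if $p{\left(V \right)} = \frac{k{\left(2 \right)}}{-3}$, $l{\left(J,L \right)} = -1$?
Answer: $-48$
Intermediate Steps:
$k{\left(x \right)} = x + x^{2}$
$p{\left(V \right)} = -2$ ($p{\left(V \right)} = \frac{2 \left(1 + 2\right)}{-3} = 2 \cdot 3 \left(- \frac{1}{3}\right) = 6 \left(- \frac{1}{3}\right) = -2$)
$M{\left(-5,5 - -1 \right)} p{\left(l{\left(1,-5 \right)} \right)} 4 = \left(5 - -1\right) \left(-2\right) 4 = \left(5 + 1\right) \left(-2\right) 4 = 6 \left(-2\right) 4 = \left(-12\right) 4 = -48$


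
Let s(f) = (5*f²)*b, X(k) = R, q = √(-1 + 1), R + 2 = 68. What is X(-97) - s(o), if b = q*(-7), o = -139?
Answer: 66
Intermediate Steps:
R = 66 (R = -2 + 68 = 66)
q = 0 (q = √0 = 0)
b = 0 (b = 0*(-7) = 0)
X(k) = 66
s(f) = 0 (s(f) = (5*f²)*0 = 0)
X(-97) - s(o) = 66 - 1*0 = 66 + 0 = 66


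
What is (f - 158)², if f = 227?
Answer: 4761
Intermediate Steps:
(f - 158)² = (227 - 158)² = 69² = 4761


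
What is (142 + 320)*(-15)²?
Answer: 103950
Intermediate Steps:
(142 + 320)*(-15)² = 462*225 = 103950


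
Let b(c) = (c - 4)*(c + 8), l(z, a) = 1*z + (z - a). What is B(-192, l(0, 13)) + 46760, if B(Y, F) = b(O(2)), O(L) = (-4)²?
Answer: 47048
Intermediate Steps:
O(L) = 16
l(z, a) = -a + 2*z (l(z, a) = z + (z - a) = -a + 2*z)
b(c) = (-4 + c)*(8 + c)
B(Y, F) = 288 (B(Y, F) = -32 + 16² + 4*16 = -32 + 256 + 64 = 288)
B(-192, l(0, 13)) + 46760 = 288 + 46760 = 47048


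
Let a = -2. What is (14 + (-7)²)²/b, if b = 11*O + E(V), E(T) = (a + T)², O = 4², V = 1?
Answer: 1323/59 ≈ 22.424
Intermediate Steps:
O = 16
E(T) = (-2 + T)²
b = 177 (b = 11*16 + (-2 + 1)² = 176 + (-1)² = 176 + 1 = 177)
(14 + (-7)²)²/b = (14 + (-7)²)²/177 = (14 + 49)²*(1/177) = 63²*(1/177) = 3969*(1/177) = 1323/59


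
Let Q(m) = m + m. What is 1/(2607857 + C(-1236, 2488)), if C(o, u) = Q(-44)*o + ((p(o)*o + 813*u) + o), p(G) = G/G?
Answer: 1/4736897 ≈ 2.1111e-7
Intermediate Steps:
p(G) = 1
Q(m) = 2*m
C(o, u) = -86*o + 813*u (C(o, u) = (2*(-44))*o + ((1*o + 813*u) + o) = -88*o + ((o + 813*u) + o) = -88*o + (2*o + 813*u) = -86*o + 813*u)
1/(2607857 + C(-1236, 2488)) = 1/(2607857 + (-86*(-1236) + 813*2488)) = 1/(2607857 + (106296 + 2022744)) = 1/(2607857 + 2129040) = 1/4736897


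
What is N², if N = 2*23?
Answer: 2116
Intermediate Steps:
N = 46
N² = 46² = 2116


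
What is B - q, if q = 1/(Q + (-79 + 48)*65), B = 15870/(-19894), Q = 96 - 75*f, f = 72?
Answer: -58066318/72802093 ≈ -0.79759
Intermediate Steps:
Q = -5304 (Q = 96 - 75*72 = 96 - 5400 = -5304)
B = -7935/9947 (B = 15870*(-1/19894) = -7935/9947 ≈ -0.79773)
q = -1/7319 (q = 1/(-5304 + (-79 + 48)*65) = 1/(-5304 - 31*65) = 1/(-5304 - 2015) = 1/(-7319) = -1/7319 ≈ -0.00013663)
B - q = -7935/9947 - 1*(-1/7319) = -7935/9947 + 1/7319 = -58066318/72802093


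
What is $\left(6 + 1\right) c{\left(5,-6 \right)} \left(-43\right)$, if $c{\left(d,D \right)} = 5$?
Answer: $-1505$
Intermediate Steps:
$\left(6 + 1\right) c{\left(5,-6 \right)} \left(-43\right) = \left(6 + 1\right) 5 \left(-43\right) = 7 \cdot 5 \left(-43\right) = 35 \left(-43\right) = -1505$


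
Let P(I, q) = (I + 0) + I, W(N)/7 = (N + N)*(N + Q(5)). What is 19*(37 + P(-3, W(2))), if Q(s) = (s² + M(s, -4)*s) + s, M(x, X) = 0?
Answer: 589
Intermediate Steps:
Q(s) = s + s² (Q(s) = (s² + 0*s) + s = (s² + 0) + s = s² + s = s + s²)
W(N) = 14*N*(30 + N) (W(N) = 7*((N + N)*(N + 5*(1 + 5))) = 7*((2*N)*(N + 5*6)) = 7*((2*N)*(N + 30)) = 7*((2*N)*(30 + N)) = 7*(2*N*(30 + N)) = 14*N*(30 + N))
P(I, q) = 2*I (P(I, q) = I + I = 2*I)
19*(37 + P(-3, W(2))) = 19*(37 + 2*(-3)) = 19*(37 - 6) = 19*31 = 589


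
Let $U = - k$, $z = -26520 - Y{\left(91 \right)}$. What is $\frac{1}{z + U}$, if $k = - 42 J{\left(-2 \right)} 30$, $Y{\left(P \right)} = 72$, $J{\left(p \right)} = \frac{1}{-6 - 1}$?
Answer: $- \frac{1}{26772} \approx -3.7352 \cdot 10^{-5}$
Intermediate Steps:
$J{\left(p \right)} = - \frac{1}{7}$ ($J{\left(p \right)} = \frac{1}{-7} = - \frac{1}{7}$)
$k = 180$ ($k = \left(-42\right) \left(- \frac{1}{7}\right) 30 = 6 \cdot 30 = 180$)
$z = -26592$ ($z = -26520 - 72 = -26592$)
$U = -180$ ($U = \left(-1\right) 180 = -180$)
$\frac{1}{z + U} = \frac{1}{-26592 - 180} = \frac{1}{-26772} = - \frac{1}{26772}$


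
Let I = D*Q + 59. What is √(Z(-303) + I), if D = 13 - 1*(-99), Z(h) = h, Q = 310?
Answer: 26*√51 ≈ 185.68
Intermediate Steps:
D = 112 (D = 13 + 99 = 112)
I = 34779 (I = 112*310 + 59 = 34720 + 59 = 34779)
√(Z(-303) + I) = √(-303 + 34779) = √34476 = 26*√51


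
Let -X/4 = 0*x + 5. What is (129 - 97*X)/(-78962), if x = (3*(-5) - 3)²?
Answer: -2069/78962 ≈ -0.026202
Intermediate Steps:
x = 324 (x = (-15 - 3)² = (-18)² = 324)
X = -20 (X = -4*(0*324 + 5) = -4*(0 + 5) = -4*5 = -20)
(129 - 97*X)/(-78962) = (129 - 97*(-20))/(-78962) = (129 + 1940)*(-1/78962) = 2069*(-1/78962) = -2069/78962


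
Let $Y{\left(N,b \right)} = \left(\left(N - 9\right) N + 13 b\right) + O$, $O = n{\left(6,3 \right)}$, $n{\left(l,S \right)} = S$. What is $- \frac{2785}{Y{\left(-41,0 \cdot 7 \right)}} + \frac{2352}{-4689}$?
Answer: $- \frac{5962507}{3208839} \approx -1.8582$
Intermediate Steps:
$O = 3$
$Y{\left(N,b \right)} = 3 + 13 b + N \left(-9 + N\right)$ ($Y{\left(N,b \right)} = \left(\left(N - 9\right) N + 13 b\right) + 3 = \left(\left(-9 + N\right) N + 13 b\right) + 3 = \left(N \left(-9 + N\right) + 13 b\right) + 3 = \left(13 b + N \left(-9 + N\right)\right) + 3 = 3 + 13 b + N \left(-9 + N\right)$)
$- \frac{2785}{Y{\left(-41,0 \cdot 7 \right)}} + \frac{2352}{-4689} = - \frac{2785}{3 + \left(-41\right)^{2} - -369 + 13 \cdot 0 \cdot 7} + \frac{2352}{-4689} = - \frac{2785}{3 + 1681 + 369 + 13 \cdot 0} + 2352 \left(- \frac{1}{4689}\right) = - \frac{2785}{3 + 1681 + 369 + 0} - \frac{784}{1563} = - \frac{2785}{2053} - \frac{784}{1563} = - \frac{5962507}{3208839}$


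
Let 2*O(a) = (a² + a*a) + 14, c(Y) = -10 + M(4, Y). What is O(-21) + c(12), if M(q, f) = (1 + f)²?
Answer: 607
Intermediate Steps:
c(Y) = -10 + (1 + Y)²
O(a) = 7 + a² (O(a) = ((a² + a*a) + 14)/2 = ((a² + a²) + 14)/2 = (2*a² + 14)/2 = (14 + 2*a²)/2 = 7 + a²)
O(-21) + c(12) = (7 + (-21)²) + (-10 + (1 + 12)²) = (7 + 441) + (-10 + 13²) = 448 + (-10 + 169) = 448 + 159 = 607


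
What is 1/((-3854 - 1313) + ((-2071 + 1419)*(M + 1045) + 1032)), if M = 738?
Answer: -1/1166651 ≈ -8.5715e-7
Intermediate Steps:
1/((-3854 - 1313) + ((-2071 + 1419)*(M + 1045) + 1032)) = 1/((-3854 - 1313) + ((-2071 + 1419)*(738 + 1045) + 1032)) = 1/(-5167 + (-652*1783 + 1032)) = 1/(-5167 + (-1162516 + 1032)) = 1/(-5167 - 1161484) = 1/(-1166651) = -1/1166651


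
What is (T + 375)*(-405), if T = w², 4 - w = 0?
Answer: -158355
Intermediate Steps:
w = 4 (w = 4 - 1*0 = 4 + 0 = 4)
T = 16 (T = 4² = 16)
(T + 375)*(-405) = (16 + 375)*(-405) = 391*(-405) = -158355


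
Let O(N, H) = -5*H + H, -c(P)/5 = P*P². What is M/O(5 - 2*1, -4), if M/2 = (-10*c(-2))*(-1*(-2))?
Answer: -100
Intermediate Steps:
c(P) = -5*P³ (c(P) = -5*P*P² = -5*P³)
O(N, H) = -4*H
M = -1600 (M = 2*((-(-50)*(-2)³)*(-1*(-2))) = 2*(-(-50)*(-8)*2) = 2*(-10*40*2) = 2*(-400*2) = 2*(-800) = -1600)
M/O(5 - 2*1, -4) = -1600/((-4*(-4))) = -1600/16 = -1600*1/16 = -100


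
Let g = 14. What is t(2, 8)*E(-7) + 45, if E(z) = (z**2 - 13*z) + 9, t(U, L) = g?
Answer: 2131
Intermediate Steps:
t(U, L) = 14
E(z) = 9 + z**2 - 13*z
t(2, 8)*E(-7) + 45 = 14*(9 + (-7)**2 - 13*(-7)) + 45 = 14*(9 + 49 + 91) + 45 = 14*149 + 45 = 2086 + 45 = 2131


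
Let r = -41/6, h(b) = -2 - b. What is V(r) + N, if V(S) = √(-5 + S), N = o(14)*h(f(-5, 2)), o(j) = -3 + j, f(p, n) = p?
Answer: 33 + I*√426/6 ≈ 33.0 + 3.44*I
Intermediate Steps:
r = -41/6 (r = -41*⅙ = -41/6 ≈ -6.8333)
N = 33 (N = (-3 + 14)*(-2 - 1*(-5)) = 11*(-2 + 5) = 11*3 = 33)
V(r) + N = √(-5 - 41/6) + 33 = √(-71/6) + 33 = I*√426/6 + 33 = 33 + I*√426/6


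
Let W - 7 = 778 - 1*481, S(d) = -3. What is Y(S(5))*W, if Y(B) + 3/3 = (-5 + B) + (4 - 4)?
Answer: -2736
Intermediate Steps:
W = 304 (W = 7 + (778 - 1*481) = 7 + (778 - 481) = 7 + 297 = 304)
Y(B) = -6 + B (Y(B) = -1 + ((-5 + B) + (4 - 4)) = -1 + ((-5 + B) + 0) = -1 + (-5 + B) = -6 + B)
Y(S(5))*W = (-6 - 3)*304 = -9*304 = -2736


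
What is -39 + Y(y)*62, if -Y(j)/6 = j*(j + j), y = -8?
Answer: -47655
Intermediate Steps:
Y(j) = -12*j**2 (Y(j) = -6*j*(j + j) = -6*j*2*j = -12*j**2)
-39 + Y(y)*62 = -39 - 12*(-8)**2*62 = -39 - 12*64*62 = -39 - 768*62 = -39 - 47616 = -47655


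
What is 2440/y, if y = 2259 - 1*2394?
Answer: -488/27 ≈ -18.074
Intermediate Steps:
y = -135 (y = 2259 - 2394 = -135)
2440/y = 2440/(-135) = 2440*(-1/135) = -488/27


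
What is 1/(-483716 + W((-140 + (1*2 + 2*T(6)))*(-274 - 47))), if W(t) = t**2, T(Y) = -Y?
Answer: 1/2317938784 ≈ 4.3142e-10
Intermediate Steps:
1/(-483716 + W((-140 + (1*2 + 2*T(6)))*(-274 - 47))) = 1/(-483716 + ((-140 + (1*2 + 2*(-1*6)))*(-274 - 47))**2) = 1/(-483716 + ((-140 + (2 + 2*(-6)))*(-321))**2) = 1/(-483716 + ((-140 + (2 - 12))*(-321))**2) = 1/(-483716 + ((-140 - 10)*(-321))**2) = 1/(-483716 + (-150*(-321))**2) = 1/(-483716 + 48150**2) = 1/(-483716 + 2318422500) = 1/2317938784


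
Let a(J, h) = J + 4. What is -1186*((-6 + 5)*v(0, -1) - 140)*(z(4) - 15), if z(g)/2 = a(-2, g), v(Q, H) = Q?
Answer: -1826440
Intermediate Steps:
a(J, h) = 4 + J
z(g) = 4 (z(g) = 2*(4 - 2) = 2*2 = 4)
-1186*((-6 + 5)*v(0, -1) - 140)*(z(4) - 15) = -1186*((-6 + 5)*0 - 140)*(4 - 15) = -1186*(-1*0 - 140)*(-11) = -1186*(0 - 140)*(-11) = -(-166040)*(-11) = -1186*1540 = -1826440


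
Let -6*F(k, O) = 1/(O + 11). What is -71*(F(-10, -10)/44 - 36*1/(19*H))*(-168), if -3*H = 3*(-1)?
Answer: -4732931/209 ≈ -22646.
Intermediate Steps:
F(k, O) = -1/(6*(11 + O)) (F(k, O) = -1/(6*(O + 11)) = -1/(6*(11 + O)))
H = 1 (H = -(-1) = -⅓*(-3) = 1)
-71*(F(-10, -10)/44 - 36*1/(19*H))*(-168) = -71*(-1/(66 + 6*(-10))/44 - 36/(1*19))*(-168) = -71*(-1/(66 - 60)*(1/44) - 36/19)*(-168) = -71*(-1/6*(1/44) - 36*1/19)*(-168) = -71*(-1*⅙*(1/44) - 36/19)*(-168) = -71*(-⅙*1/44 - 36/19)*(-168) = -71*(-1/264 - 36/19)*(-168) = -71*(-9523/5016)*(-168) = (676133/5016)*(-168) = -4732931/209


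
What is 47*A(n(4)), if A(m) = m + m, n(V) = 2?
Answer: 188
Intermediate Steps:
A(m) = 2*m
47*A(n(4)) = 47*(2*2) = 47*4 = 188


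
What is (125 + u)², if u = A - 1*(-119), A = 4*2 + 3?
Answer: 65025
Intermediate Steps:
A = 11 (A = 8 + 3 = 11)
u = 130 (u = 11 - 1*(-119) = 11 + 119 = 130)
(125 + u)² = (125 + 130)² = 255² = 65025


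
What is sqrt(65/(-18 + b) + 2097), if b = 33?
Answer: 4*sqrt(1182)/3 ≈ 45.840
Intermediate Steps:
sqrt(65/(-18 + b) + 2097) = sqrt(65/(-18 + 33) + 2097) = sqrt(65/15 + 2097) = sqrt((1/15)*65 + 2097) = sqrt(13/3 + 2097) = sqrt(6304/3) = 4*sqrt(1182)/3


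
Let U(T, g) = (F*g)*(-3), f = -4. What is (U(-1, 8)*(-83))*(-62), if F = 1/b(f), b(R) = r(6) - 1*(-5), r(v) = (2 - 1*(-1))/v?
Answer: -247008/11 ≈ -22455.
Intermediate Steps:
r(v) = 3/v (r(v) = (2 + 1)/v = 3/v)
b(R) = 11/2 (b(R) = 3/6 - 1*(-5) = 3*(⅙) + 5 = ½ + 5 = 11/2)
F = 2/11 (F = 1/(11/2) = 1*(2/11) = 2/11 ≈ 0.18182)
U(T, g) = -6*g/11 (U(T, g) = (2*g/11)*(-3) = -6*g/11)
(U(-1, 8)*(-83))*(-62) = (-6/11*8*(-83))*(-62) = -48/11*(-83)*(-62) = (3984/11)*(-62) = -247008/11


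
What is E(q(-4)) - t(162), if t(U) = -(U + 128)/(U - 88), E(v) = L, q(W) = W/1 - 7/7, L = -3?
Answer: 34/37 ≈ 0.91892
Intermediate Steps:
q(W) = -1 + W (q(W) = W*1 - 7*⅐ = W - 1 = -1 + W)
E(v) = -3
t(U) = -(128 + U)/(-88 + U)
E(q(-4)) - t(162) = -3 - (-128 - 1*162)/(-88 + 162) = -3 - (-128 - 162)/74 = -3 - (-290)/74 = -3 - 1*(-145/37) = -3 + 145/37 = 34/37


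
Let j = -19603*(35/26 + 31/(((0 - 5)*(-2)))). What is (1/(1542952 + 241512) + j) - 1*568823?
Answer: -76087335793503/115990160 ≈ -6.5598e+5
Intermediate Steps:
j = -5665267/65 (j = -19603*(35*(1/26) + 31/((-5*(-2)))) = -19603*(35/26 + 31/10) = -19603*289/65 = -5665267/65 ≈ -87158.)
(1/(1542952 + 241512) + j) - 1*568823 = (1/(1542952 + 241512) - 5665267/65) - 1*568823 = (1/1784464 - 5665267/65) - 568823 = -10109465011823/115990160 - 568823 = -76087335793503/115990160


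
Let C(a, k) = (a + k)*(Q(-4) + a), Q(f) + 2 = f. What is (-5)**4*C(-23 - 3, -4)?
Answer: 600000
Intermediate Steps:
Q(f) = -2 + f
C(a, k) = (-6 + a)*(a + k) (C(a, k) = (a + k)*((-2 - 4) + a) = (a + k)*(-6 + a) = (-6 + a)*(a + k))
(-5)**4*C(-23 - 3, -4) = (-5)**4*((-23 - 3)**2 - 6*(-23 - 3) - 6*(-4) + (-23 - 3)*(-4)) = 625*((-26)**2 - 6*(-26) + 24 - 26*(-4)) = 625*(676 + 156 + 24 + 104) = 625*960 = 600000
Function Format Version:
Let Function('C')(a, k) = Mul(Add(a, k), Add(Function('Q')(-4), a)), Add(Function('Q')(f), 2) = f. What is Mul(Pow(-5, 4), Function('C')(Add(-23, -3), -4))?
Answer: 600000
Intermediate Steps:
Function('Q')(f) = Add(-2, f)
Function('C')(a, k) = Mul(Add(-6, a), Add(a, k)) (Function('C')(a, k) = Mul(Add(a, k), Add(Add(-2, -4), a)) = Mul(Add(a, k), Add(-6, a)) = Mul(Add(-6, a), Add(a, k)))
Mul(Pow(-5, 4), Function('C')(Add(-23, -3), -4)) = Mul(Pow(-5, 4), Add(Pow(Add(-23, -3), 2), Mul(-6, Add(-23, -3)), Mul(-6, -4), Mul(Add(-23, -3), -4))) = Mul(625, Add(Pow(-26, 2), Mul(-6, -26), 24, Mul(-26, -4))) = Mul(625, Add(676, 156, 24, 104)) = Mul(625, 960) = 600000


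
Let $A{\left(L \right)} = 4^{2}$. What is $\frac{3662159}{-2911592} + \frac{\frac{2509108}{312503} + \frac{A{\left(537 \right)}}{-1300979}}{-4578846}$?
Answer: $- \frac{1136232129227679122173591}{903357763958853880196264} \approx -1.2578$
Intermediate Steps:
$A{\left(L \right)} = 16$
$\frac{3662159}{-2911592} + \frac{\frac{2509108}{312503} + \frac{A{\left(537 \right)}}{-1300979}}{-4578846} = \frac{3662159}{-2911592} + \frac{\frac{2509108}{312503} + \frac{16}{-1300979}}{-4578846} = 3662159 \left(- \frac{1}{2911592}\right) + \left(2509108 \cdot \frac{1}{312503} + 16 \left(- \frac{1}{1300979}\right)\right) \left(- \frac{1}{4578846}\right) = - \frac{3662159}{2911592} + \left(\frac{2509108}{312503} - \frac{16}{1300979}\right) \left(- \frac{1}{4578846}\right) = - \frac{3662159}{2911592} + \frac{3264291816684}{406559840437} \left(- \frac{1}{4578846}\right) = - \frac{3662159}{2911592} - \frac{544048636114}{310262483190932617} = - \frac{1136232129227679122173591}{903357763958853880196264}$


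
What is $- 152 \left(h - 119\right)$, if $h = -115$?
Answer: $35568$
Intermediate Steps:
$- 152 \left(h - 119\right) = - 152 \left(-115 - 119\right) = \left(-152\right) \left(-234\right) = 35568$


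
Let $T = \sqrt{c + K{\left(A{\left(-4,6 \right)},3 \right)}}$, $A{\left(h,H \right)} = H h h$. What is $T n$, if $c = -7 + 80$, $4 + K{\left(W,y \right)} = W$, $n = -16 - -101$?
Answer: $85 \sqrt{165} \approx 1091.8$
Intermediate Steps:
$A{\left(h,H \right)} = H h^{2}$
$n = 85$ ($n = -16 + 101 = 85$)
$K{\left(W,y \right)} = -4 + W$
$c = 73$
$T = \sqrt{165}$ ($T = \sqrt{73 - \left(4 - 6 \left(-4\right)^{2}\right)} = \sqrt{73 + \left(-4 + 6 \cdot 16\right)} = \sqrt{73 + \left(-4 + 96\right)} = \sqrt{73 + 92} = \sqrt{165} \approx 12.845$)
$T n = \sqrt{165} \cdot 85 = 85 \sqrt{165}$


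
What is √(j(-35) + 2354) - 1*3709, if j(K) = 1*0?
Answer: -3709 + √2354 ≈ -3660.5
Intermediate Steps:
j(K) = 0
√(j(-35) + 2354) - 1*3709 = √(0 + 2354) - 1*3709 = √2354 - 3709 = -3709 + √2354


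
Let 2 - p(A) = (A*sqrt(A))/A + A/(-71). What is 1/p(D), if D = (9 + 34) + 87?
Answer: -9656/290673 - 5041*sqrt(130)/581346 ≈ -0.13209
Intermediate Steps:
D = 130 (D = 43 + 87 = 130)
p(A) = 2 - sqrt(A) + A/71 (p(A) = 2 - ((A*sqrt(A))/A + A/(-71)) = 2 - (A**(3/2)/A + A*(-1/71)) = 2 - (sqrt(A) - A/71) = 2 + (-sqrt(A) + A/71) = 2 - sqrt(A) + A/71)
1/p(D) = 1/(2 - sqrt(130) + (1/71)*130) = 1/(2 - sqrt(130) + 130/71) = 1/(272/71 - sqrt(130))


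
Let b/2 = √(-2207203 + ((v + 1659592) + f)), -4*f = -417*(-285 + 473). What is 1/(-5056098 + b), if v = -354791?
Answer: -2528049/12782065258408 - I*√882803/12782065258408 ≈ -1.9778e-7 - 7.3507e-11*I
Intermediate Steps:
f = 19599 (f = -(-417)*(-285 + 473)/4 = -(-417)*188/4 = -¼*(-78396) = 19599)
b = 2*I*√882803 (b = 2*√(-2207203 + ((-354791 + 1659592) + 19599)) = 2*√(-2207203 + (1304801 + 19599)) = 2*√(-2207203 + 1324400) = 2*√(-882803) = 2*(I*√882803) = 2*I*√882803 ≈ 1879.2*I)
1/(-5056098 + b) = 1/(-5056098 + 2*I*√882803)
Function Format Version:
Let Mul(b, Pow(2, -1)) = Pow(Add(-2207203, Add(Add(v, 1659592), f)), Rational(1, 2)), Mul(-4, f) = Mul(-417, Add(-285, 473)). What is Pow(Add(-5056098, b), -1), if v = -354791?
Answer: Add(Rational(-2528049, 12782065258408), Mul(Rational(-1, 12782065258408), I, Pow(882803, Rational(1, 2)))) ≈ Add(-1.9778e-7, Mul(-7.3507e-11, I))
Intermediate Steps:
f = 19599 (f = Mul(Rational(-1, 4), Mul(-417, Add(-285, 473))) = Mul(Rational(-1, 4), Mul(-417, 188)) = Mul(Rational(-1, 4), -78396) = 19599)
b = Mul(2, I, Pow(882803, Rational(1, 2))) (b = Mul(2, Pow(Add(-2207203, Add(Add(-354791, 1659592), 19599)), Rational(1, 2))) = Mul(2, Pow(Add(-2207203, Add(1304801, 19599)), Rational(1, 2))) = Mul(2, Pow(Add(-2207203, 1324400), Rational(1, 2))) = Mul(2, Pow(-882803, Rational(1, 2))) = Mul(2, Mul(I, Pow(882803, Rational(1, 2)))) = Mul(2, I, Pow(882803, Rational(1, 2))) ≈ Mul(1879.2, I))
Pow(Add(-5056098, b), -1) = Pow(Add(-5056098, Mul(2, I, Pow(882803, Rational(1, 2)))), -1)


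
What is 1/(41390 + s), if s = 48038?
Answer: 1/89428 ≈ 1.1182e-5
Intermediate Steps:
1/(41390 + s) = 1/(41390 + 48038) = 1/89428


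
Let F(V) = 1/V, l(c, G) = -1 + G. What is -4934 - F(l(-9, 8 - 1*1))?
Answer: -29605/6 ≈ -4934.2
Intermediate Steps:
-4934 - F(l(-9, 8 - 1*1)) = -4934 - 1/(-1 + (8 - 1*1)) = -4934 - 1/(-1 + (8 - 1)) = -4934 - 1/(-1 + 7) = -4934 - 1/6 = -4934 - 1*⅙ = -4934 - ⅙ = -29605/6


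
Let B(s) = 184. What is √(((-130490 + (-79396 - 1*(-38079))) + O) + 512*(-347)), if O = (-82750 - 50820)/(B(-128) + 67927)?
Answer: 3*I*√180138102403829/68111 ≈ 591.16*I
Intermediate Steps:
O = -133570/68111 (O = (-82750 - 50820)/(184 + 67927) = -133570/68111 ≈ -1.9611)
√(((-130490 + (-79396 - 1*(-38079))) + O) + 512*(-347)) = √(((-130490 + (-79396 - 1*(-38079))) - 133570/68111) + 512*(-347)) = √(((-130490 + (-79396 + 38079)) - 133570/68111) - 177664) = √(((-130490 - 41317) - 133570/68111) - 177664) = √((-171807 - 133570/68111) - 177664) = √(-11702080147/68111 - 177664) = √(-23802952851/68111) = 3*I*√180138102403829/68111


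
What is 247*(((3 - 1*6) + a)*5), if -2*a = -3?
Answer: -3705/2 ≈ -1852.5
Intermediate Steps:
a = 3/2 (a = -1/2*(-3) = 3/2 ≈ 1.5000)
247*(((3 - 1*6) + a)*5) = 247*(((3 - 1*6) + 3/2)*5) = 247*(((3 - 6) + 3/2)*5) = 247*((-3 + 3/2)*5) = 247*(-3/2*5) = 247*(-15/2) = -3705/2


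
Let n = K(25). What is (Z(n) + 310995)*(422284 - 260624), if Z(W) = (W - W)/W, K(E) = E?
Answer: 50275451700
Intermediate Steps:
n = 25
Z(W) = 0 (Z(W) = 0/W = 0)
(Z(n) + 310995)*(422284 - 260624) = (0 + 310995)*(422284 - 260624) = 310995*161660 = 50275451700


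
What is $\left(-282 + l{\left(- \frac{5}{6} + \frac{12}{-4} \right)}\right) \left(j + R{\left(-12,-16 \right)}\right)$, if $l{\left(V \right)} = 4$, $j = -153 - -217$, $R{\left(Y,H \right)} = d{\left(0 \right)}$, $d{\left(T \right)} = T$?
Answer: $-17792$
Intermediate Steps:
$R{\left(Y,H \right)} = 0$
$j = 64$ ($j = -153 + 217 = 64$)
$\left(-282 + l{\left(- \frac{5}{6} + \frac{12}{-4} \right)}\right) \left(j + R{\left(-12,-16 \right)}\right) = \left(-282 + 4\right) \left(64 + 0\right) = \left(-278\right) 64 = -17792$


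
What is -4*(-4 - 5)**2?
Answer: -324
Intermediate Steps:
-4*(-4 - 5)**2 = -4*(-9)**2 = -4*81 = -324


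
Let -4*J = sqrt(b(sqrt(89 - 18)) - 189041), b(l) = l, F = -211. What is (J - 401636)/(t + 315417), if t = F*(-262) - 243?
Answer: -100409/92614 - I*sqrt(189041 - sqrt(71))/1481824 ≈ -1.0842 - 0.00029341*I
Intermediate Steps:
t = 55039 (t = -211*(-262) - 243 = 55282 - 243 = 55039)
J = -sqrt(-189041 + sqrt(71))/4 (J = -sqrt(sqrt(89 - 18) - 189041)/4 = -sqrt(sqrt(71) - 189041)/4 = -sqrt(-189041 + sqrt(71))/4 ≈ -108.69*I)
(J - 401636)/(t + 315417) = (-I*sqrt(189041 - sqrt(71))/4 - 401636)/(55039 + 315417) = (-401636 - I*sqrt(189041 - sqrt(71))/4)/370456 = (-401636 - I*sqrt(189041 - sqrt(71))/4)*(1/370456) = -100409/92614 - I*sqrt(189041 - sqrt(71))/1481824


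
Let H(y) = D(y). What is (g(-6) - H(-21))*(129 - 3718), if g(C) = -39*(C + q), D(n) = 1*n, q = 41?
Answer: 4823616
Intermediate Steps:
D(n) = n
H(y) = y
g(C) = -1599 - 39*C (g(C) = -39*(C + 41) = -39*(41 + C) = -1599 - 39*C)
(g(-6) - H(-21))*(129 - 3718) = ((-1599 - 39*(-6)) - 1*(-21))*(129 - 3718) = ((-1599 + 234) + 21)*(-3589) = (-1365 + 21)*(-3589) = -1344*(-3589) = 4823616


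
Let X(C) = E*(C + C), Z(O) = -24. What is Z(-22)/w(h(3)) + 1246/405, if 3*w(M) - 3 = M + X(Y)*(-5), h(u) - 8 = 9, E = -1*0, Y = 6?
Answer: -212/405 ≈ -0.52346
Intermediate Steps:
E = 0
h(u) = 17 (h(u) = 8 + 9 = 17)
X(C) = 0 (X(C) = 0*(C + C) = 0*(2*C) = 0)
w(M) = 1 + M/3 (w(M) = 1 + (M + 0*(-5))/3 = 1 + (M + 0)/3 = 1 + M/3)
Z(-22)/w(h(3)) + 1246/405 = -24/(1 + (1/3)*17) + 1246/405 = -24/(1 + 17/3) + 1246*(1/405) = -24/20/3 + 1246/405 = -24*3/20 + 1246/405 = -18/5 + 1246/405 = -212/405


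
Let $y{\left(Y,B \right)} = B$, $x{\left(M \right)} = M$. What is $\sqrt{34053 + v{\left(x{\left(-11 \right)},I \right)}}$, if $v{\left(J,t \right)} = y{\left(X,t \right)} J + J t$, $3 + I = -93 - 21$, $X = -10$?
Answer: $\sqrt{36627} \approx 191.38$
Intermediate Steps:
$I = -117$ ($I = -3 - 114 = -117$)
$v{\left(J,t \right)} = 2 J t$ ($v{\left(J,t \right)} = t J + J t = J t + J t = 2 J t$)
$\sqrt{34053 + v{\left(x{\left(-11 \right)},I \right)}} = \sqrt{34053 + 2 \left(-11\right) \left(-117\right)} = \sqrt{34053 + 2574} = \sqrt{36627}$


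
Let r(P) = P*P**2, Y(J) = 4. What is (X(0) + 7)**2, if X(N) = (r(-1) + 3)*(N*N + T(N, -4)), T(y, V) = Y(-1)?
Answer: 225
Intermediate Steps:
T(y, V) = 4
r(P) = P**3
X(N) = 8 + 2*N**2 (X(N) = ((-1)**3 + 3)*(N*N + 4) = (-1 + 3)*(N**2 + 4) = 2*(4 + N**2) = 8 + 2*N**2)
(X(0) + 7)**2 = ((8 + 2*0**2) + 7)**2 = ((8 + 2*0) + 7)**2 = ((8 + 0) + 7)**2 = (8 + 7)**2 = 15**2 = 225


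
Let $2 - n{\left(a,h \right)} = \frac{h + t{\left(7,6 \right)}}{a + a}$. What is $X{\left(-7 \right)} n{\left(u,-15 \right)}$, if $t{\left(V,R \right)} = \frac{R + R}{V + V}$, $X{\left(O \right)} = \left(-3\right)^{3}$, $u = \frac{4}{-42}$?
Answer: $\frac{7803}{4} \approx 1950.8$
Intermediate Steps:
$u = - \frac{2}{21}$ ($u = 4 \left(- \frac{1}{42}\right) = - \frac{2}{21} \approx -0.095238$)
$X{\left(O \right)} = -27$
$t{\left(V,R \right)} = \frac{R}{V}$ ($t{\left(V,R \right)} = \frac{2 R}{2 V} = 2 R \frac{1}{2 V} = \frac{R}{V}$)
$n{\left(a,h \right)} = 2 - \frac{\frac{6}{7} + h}{2 a}$ ($n{\left(a,h \right)} = 2 - \frac{h + \frac{6}{7}}{a + a} = 2 - \frac{h + 6 \cdot \frac{1}{7}}{2 a} = 2 - \left(h + \frac{6}{7}\right) \frac{1}{2 a} = 2 - \left(\frac{6}{7} + h\right) \frac{1}{2 a} = 2 - \frac{\frac{6}{7} + h}{2 a}$)
$X{\left(-7 \right)} n{\left(u,-15 \right)} = - 27 \frac{-6 - -105 + 28 \left(- \frac{2}{21}\right)}{14 \left(- \frac{2}{21}\right)} = - 27 \cdot \frac{1}{14} \left(- \frac{21}{2}\right) \left(-6 + 105 - \frac{8}{3}\right) = - 27 \cdot \frac{1}{14} \left(- \frac{21}{2}\right) \frac{289}{3} = \left(-27\right) \left(- \frac{289}{4}\right) = \frac{7803}{4}$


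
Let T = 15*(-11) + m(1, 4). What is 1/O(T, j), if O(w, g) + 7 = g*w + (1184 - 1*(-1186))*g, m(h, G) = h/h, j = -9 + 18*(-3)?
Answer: -1/138985 ≈ -7.1950e-6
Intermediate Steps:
j = -63 (j = -9 - 54 = -63)
m(h, G) = 1
T = -164 (T = 15*(-11) + 1 = -165 + 1 = -164)
O(w, g) = -7 + 2370*g + g*w (O(w, g) = -7 + (g*w + (1184 - 1*(-1186))*g) = -7 + (g*w + (1184 + 1186)*g) = -7 + (g*w + 2370*g) = -7 + (2370*g + g*w) = -7 + 2370*g + g*w)
1/O(T, j) = 1/(-7 + 2370*(-63) - 63*(-164)) = 1/(-7 - 149310 + 10332) = 1/(-138985) = -1/138985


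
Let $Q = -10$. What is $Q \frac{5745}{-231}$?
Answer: $\frac{19150}{77} \approx 248.7$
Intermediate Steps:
$Q \frac{5745}{-231} = - 10 \frac{5745}{-231} = - 10 \cdot 5745 \left(- \frac{1}{231}\right) = \left(-10\right) \left(- \frac{1915}{77}\right) = \frac{19150}{77}$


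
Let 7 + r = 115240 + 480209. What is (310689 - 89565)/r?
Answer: 110562/297721 ≈ 0.37136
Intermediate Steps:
r = 595442 (r = -7 + (115240 + 480209) = -7 + 595449 = 595442)
(310689 - 89565)/r = (310689 - 89565)/595442 = 221124*(1/595442) = 110562/297721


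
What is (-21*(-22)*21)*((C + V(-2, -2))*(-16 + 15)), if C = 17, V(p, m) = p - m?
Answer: -164934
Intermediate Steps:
(-21*(-22)*21)*((C + V(-2, -2))*(-16 + 15)) = (-21*(-22)*21)*((17 + (-2 - 1*(-2)))*(-16 + 15)) = (462*21)*((17 + (-2 + 2))*(-1)) = 9702*((17 + 0)*(-1)) = 9702*(17*(-1)) = 9702*(-17) = -164934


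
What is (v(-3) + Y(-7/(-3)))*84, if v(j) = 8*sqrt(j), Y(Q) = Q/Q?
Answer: 84 + 672*I*sqrt(3) ≈ 84.0 + 1163.9*I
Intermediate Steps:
Y(Q) = 1
(v(-3) + Y(-7/(-3)))*84 = (8*sqrt(-3) + 1)*84 = (8*(I*sqrt(3)) + 1)*84 = (8*I*sqrt(3) + 1)*84 = (1 + 8*I*sqrt(3))*84 = 84 + 672*I*sqrt(3)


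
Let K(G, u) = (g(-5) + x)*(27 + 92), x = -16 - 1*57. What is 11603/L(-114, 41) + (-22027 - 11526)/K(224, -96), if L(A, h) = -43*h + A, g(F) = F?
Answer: -3440005/1340178 ≈ -2.5668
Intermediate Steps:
L(A, h) = A - 43*h
x = -73 (x = -16 - 57 = -73)
K(G, u) = -9282 (K(G, u) = (-5 - 73)*(27 + 92) = -78*119 = -9282)
11603/L(-114, 41) + (-22027 - 11526)/K(224, -96) = 11603/(-114 - 43*41) + (-22027 - 11526)/(-9282) = 11603/(-114 - 1763) - 33553*(-1/9282) = 11603/(-1877) + 2581/714 = 11603*(-1/1877) + 2581/714 = -11603/1877 + 2581/714 = -3440005/1340178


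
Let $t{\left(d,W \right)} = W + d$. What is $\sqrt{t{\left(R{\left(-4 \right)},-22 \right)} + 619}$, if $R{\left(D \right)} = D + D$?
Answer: $\sqrt{589} \approx 24.269$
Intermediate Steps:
$R{\left(D \right)} = 2 D$
$\sqrt{t{\left(R{\left(-4 \right)},-22 \right)} + 619} = \sqrt{\left(-22 + 2 \left(-4\right)\right) + 619} = \sqrt{\left(-22 - 8\right) + 619} = \sqrt{-30 + 619} = \sqrt{589}$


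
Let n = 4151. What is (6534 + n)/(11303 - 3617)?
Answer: 10685/7686 ≈ 1.3902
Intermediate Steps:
(6534 + n)/(11303 - 3617) = (6534 + 4151)/(11303 - 3617) = 10685/7686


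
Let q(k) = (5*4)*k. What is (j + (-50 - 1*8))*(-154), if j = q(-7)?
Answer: 30492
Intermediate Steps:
q(k) = 20*k
j = -140 (j = 20*(-7) = -140)
(j + (-50 - 1*8))*(-154) = (-140 + (-50 - 1*8))*(-154) = (-140 + (-50 - 8))*(-154) = (-140 - 58)*(-154) = -198*(-154) = 30492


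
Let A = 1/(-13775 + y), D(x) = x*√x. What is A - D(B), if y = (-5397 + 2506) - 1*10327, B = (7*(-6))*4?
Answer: -1/26993 + 336*I*√42 ≈ -3.7047e-5 + 2177.5*I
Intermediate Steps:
B = -168 (B = -42*4 = -168)
y = -13218 (y = -2891 - 10327 = -13218)
D(x) = x^(3/2)
A = -1/26993 (A = 1/(-13775 - 13218) = 1/(-26993) = -1/26993 ≈ -3.7047e-5)
A - D(B) = -1/26993 - (-168)^(3/2) = -1/26993 - (-336)*I*√42 = -1/26993 + 336*I*√42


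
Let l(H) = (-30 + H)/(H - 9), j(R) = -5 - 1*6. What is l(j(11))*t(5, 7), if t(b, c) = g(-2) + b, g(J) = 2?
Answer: 287/20 ≈ 14.350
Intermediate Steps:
j(R) = -11 (j(R) = -5 - 6 = -11)
t(b, c) = 2 + b
l(H) = (-30 + H)/(-9 + H)
l(j(11))*t(5, 7) = ((-30 - 11)/(-9 - 11))*(2 + 5) = (-41/(-20))*7 = -1/20*(-41)*7 = (41/20)*7 = 287/20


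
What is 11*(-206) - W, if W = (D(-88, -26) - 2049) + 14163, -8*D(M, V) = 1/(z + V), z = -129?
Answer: -17831201/1240 ≈ -14380.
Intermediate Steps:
D(M, V) = -1/(8*(-129 + V))
W = 15021361/1240 (W = (-1/(-1032 + 8*(-26)) - 2049) + 14163 = (-1/(-1032 - 208) - 2049) + 14163 = (-1/(-1240) - 2049) + 14163 = (-1*(-1/1240) - 2049) + 14163 = (1/1240 - 2049) + 14163 = -2540759/1240 + 14163 = 15021361/1240 ≈ 12114.)
11*(-206) - W = 11*(-206) - 1*15021361/1240 = -2266 - 15021361/1240 = -17831201/1240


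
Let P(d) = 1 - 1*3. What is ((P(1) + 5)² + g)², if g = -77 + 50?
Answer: 324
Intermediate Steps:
g = -27
P(d) = -2 (P(d) = 1 - 3 = -2)
((P(1) + 5)² + g)² = ((-2 + 5)² - 27)² = (3² - 27)² = (9 - 27)² = (-18)² = 324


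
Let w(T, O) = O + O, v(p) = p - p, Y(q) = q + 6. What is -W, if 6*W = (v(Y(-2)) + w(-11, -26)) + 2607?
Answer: -2555/6 ≈ -425.83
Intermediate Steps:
Y(q) = 6 + q
v(p) = 0
w(T, O) = 2*O
W = 2555/6 (W = ((0 + 2*(-26)) + 2607)/6 = ((0 - 52) + 2607)/6 = (-52 + 2607)/6 = (⅙)*2555 = 2555/6 ≈ 425.83)
-W = -1*2555/6 = -2555/6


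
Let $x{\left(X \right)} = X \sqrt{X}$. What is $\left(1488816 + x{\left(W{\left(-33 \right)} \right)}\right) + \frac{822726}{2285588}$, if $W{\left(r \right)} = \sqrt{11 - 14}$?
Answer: $\frac{1701410403267}{1142794} + 3^{\frac{3}{4}} i^{\frac{3}{2}} \approx 1.4888 \cdot 10^{6} + 1.6119 i$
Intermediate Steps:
$W{\left(r \right)} = i \sqrt{3}$ ($W{\left(r \right)} = \sqrt{-3} = i \sqrt{3}$)
$x{\left(X \right)} = X^{\frac{3}{2}}$
$\left(1488816 + x{\left(W{\left(-33 \right)} \right)}\right) + \frac{822726}{2285588} = \left(1488816 + \left(i \sqrt{3}\right)^{\frac{3}{2}}\right) + \frac{822726}{2285588} = \left(1488816 + 3^{\frac{3}{4}} i^{\frac{3}{2}}\right) + 822726 \cdot \frac{1}{2285588} = \left(1488816 + 3^{\frac{3}{4}} i^{\frac{3}{2}}\right) + \frac{411363}{1142794} = \frac{1701410403267}{1142794} + 3^{\frac{3}{4}} i^{\frac{3}{2}}$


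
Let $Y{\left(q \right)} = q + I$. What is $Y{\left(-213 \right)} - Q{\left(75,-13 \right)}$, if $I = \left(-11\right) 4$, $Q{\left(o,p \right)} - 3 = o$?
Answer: $-335$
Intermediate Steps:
$Q{\left(o,p \right)} = 3 + o$
$I = -44$
$Y{\left(q \right)} = -44 + q$ ($Y{\left(q \right)} = q - 44 = -44 + q$)
$Y{\left(-213 \right)} - Q{\left(75,-13 \right)} = \left(-44 - 213\right) - \left(3 + 75\right) = -257 - 78 = -335$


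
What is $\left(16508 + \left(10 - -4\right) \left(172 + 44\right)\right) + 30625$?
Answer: $50157$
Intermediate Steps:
$\left(16508 + \left(10 - -4\right) \left(172 + 44\right)\right) + 30625 = \left(16508 + \left(10 + 4\right) 216\right) + 30625 = \left(16508 + 14 \cdot 216\right) + 30625 = \left(16508 + 3024\right) + 30625 = 19532 + 30625 = 50157$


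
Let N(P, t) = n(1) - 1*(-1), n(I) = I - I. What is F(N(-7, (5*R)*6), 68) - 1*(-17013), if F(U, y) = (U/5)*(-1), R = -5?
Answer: 85064/5 ≈ 17013.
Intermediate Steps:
n(I) = 0
N(P, t) = 1 (N(P, t) = 0 - 1*(-1) = 0 + 1 = 1)
F(U, y) = -U/5 (F(U, y) = (U*(⅕))*(-1) = (U/5)*(-1) = -U/5)
F(N(-7, (5*R)*6), 68) - 1*(-17013) = -⅕*1 - 1*(-17013) = -⅕ + 17013 = 85064/5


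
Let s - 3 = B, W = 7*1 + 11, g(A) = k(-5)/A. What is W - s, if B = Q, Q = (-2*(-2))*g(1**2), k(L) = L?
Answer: 35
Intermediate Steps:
g(A) = -5/A
Q = -20 (Q = (-2*(-2))*(-5/(1**2)) = 4*(-5/1) = 4*(-5*1) = 4*(-5) = -20)
W = 18 (W = 7 + 11 = 18)
B = -20
s = -17 (s = 3 - 20 = -17)
W - s = 18 - 1*(-17) = 18 + 17 = 35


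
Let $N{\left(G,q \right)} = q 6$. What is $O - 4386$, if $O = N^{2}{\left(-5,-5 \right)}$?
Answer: $-3486$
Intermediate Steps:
$N{\left(G,q \right)} = 6 q$
$O = 900$ ($O = \left(6 \left(-5\right)\right)^{2} = \left(-30\right)^{2} = 900$)
$O - 4386 = 900 - 4386 = -3486$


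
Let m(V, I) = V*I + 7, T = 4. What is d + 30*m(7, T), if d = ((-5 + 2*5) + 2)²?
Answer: 1099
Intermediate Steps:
d = 49 (d = ((-5 + 10) + 2)² = (5 + 2)² = 7² = 49)
m(V, I) = 7 + I*V (m(V, I) = I*V + 7 = 7 + I*V)
d + 30*m(7, T) = 49 + 30*(7 + 4*7) = 49 + 30*(7 + 28) = 49 + 30*35 = 49 + 1050 = 1099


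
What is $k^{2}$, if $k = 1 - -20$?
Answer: $441$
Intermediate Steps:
$k = 21$ ($k = 1 + 20 = 21$)
$k^{2} = 21^{2} = 441$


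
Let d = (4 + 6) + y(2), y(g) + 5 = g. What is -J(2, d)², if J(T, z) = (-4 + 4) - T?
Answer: -4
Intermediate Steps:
y(g) = -5 + g
d = 7 (d = (4 + 6) + (-5 + 2) = 10 - 3 = 7)
J(T, z) = -T (J(T, z) = 0 - T = -T)
-J(2, d)² = -(-1*2)² = -1*(-2)² = -1*4 = -4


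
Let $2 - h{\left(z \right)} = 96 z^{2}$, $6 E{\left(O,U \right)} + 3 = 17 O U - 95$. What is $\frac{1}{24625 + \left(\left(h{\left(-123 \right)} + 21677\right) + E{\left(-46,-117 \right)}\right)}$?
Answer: $- \frac{3}{4172542} \approx -7.1899 \cdot 10^{-7}$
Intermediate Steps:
$E{\left(O,U \right)} = - \frac{49}{3} + \frac{17 O U}{6}$ ($E{\left(O,U \right)} = - \frac{1}{2} + \frac{17 O U - 95}{6} = - \frac{1}{2} + \frac{-95 + 17 O U}{6} = - \frac{1}{2} + \left(- \frac{95}{6} + \frac{17 O U}{6}\right) = - \frac{49}{3} + \frac{17 O U}{6}$)
$h{\left(z \right)} = 2 - 96 z^{2}$
$\frac{1}{24625 + \left(\left(h{\left(-123 \right)} + 21677\right) + E{\left(-46,-117 \right)}\right)} = \frac{1}{24625 + \left(\left(\left(2 - 96 \left(-123\right)^{2}\right) + 21677\right) - \left(\frac{49}{3} + \frac{391}{3} \left(-117\right)\right)\right)} = \frac{1}{24625 + \left(\left(\left(2 - 1452384\right) + 21677\right) + \left(- \frac{49}{3} + 15249\right)\right)} = \frac{1}{24625 + \left(\left(\left(2 - 1452384\right) + 21677\right) + \frac{45698}{3}\right)} = \frac{1}{24625 + \left(\left(-1452382 + 21677\right) + \frac{45698}{3}\right)} = \frac{1}{24625 + \left(-1430705 + \frac{45698}{3}\right)} = \frac{1}{24625 - \frac{4246417}{3}} = \frac{1}{- \frac{4172542}{3}} = - \frac{3}{4172542}$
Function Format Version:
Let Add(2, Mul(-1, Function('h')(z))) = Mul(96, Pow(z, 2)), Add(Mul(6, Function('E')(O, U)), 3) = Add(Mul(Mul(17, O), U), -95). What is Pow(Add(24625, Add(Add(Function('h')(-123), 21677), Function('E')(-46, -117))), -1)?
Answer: Rational(-3, 4172542) ≈ -7.1899e-7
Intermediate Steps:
Function('E')(O, U) = Add(Rational(-49, 3), Mul(Rational(17, 6), O, U)) (Function('E')(O, U) = Add(Rational(-1, 2), Mul(Rational(1, 6), Add(Mul(Mul(17, O), U), -95))) = Add(Rational(-1, 2), Mul(Rational(1, 6), Add(Mul(17, O, U), -95))) = Add(Rational(-1, 2), Mul(Rational(1, 6), Add(-95, Mul(17, O, U)))) = Add(Rational(-1, 2), Add(Rational(-95, 6), Mul(Rational(17, 6), O, U))) = Add(Rational(-49, 3), Mul(Rational(17, 6), O, U)))
Function('h')(z) = Add(2, Mul(-96, Pow(z, 2))) (Function('h')(z) = Add(2, Mul(-1, Mul(96, Pow(z, 2)))) = Add(2, Mul(-96, Pow(z, 2))))
Pow(Add(24625, Add(Add(Function('h')(-123), 21677), Function('E')(-46, -117))), -1) = Pow(Add(24625, Add(Add(Add(2, Mul(-96, Pow(-123, 2))), 21677), Add(Rational(-49, 3), Mul(Rational(17, 6), -46, -117)))), -1) = Pow(Add(24625, Add(Add(Add(2, Mul(-96, 15129)), 21677), Add(Rational(-49, 3), 15249))), -1) = Pow(Add(24625, Add(Add(Add(2, -1452384), 21677), Rational(45698, 3))), -1) = Pow(Add(24625, Add(Add(-1452382, 21677), Rational(45698, 3))), -1) = Pow(Add(24625, Add(-1430705, Rational(45698, 3))), -1) = Pow(Add(24625, Rational(-4246417, 3)), -1) = Pow(Rational(-4172542, 3), -1) = Rational(-3, 4172542)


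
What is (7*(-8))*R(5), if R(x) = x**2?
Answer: -1400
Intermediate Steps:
(7*(-8))*R(5) = (7*(-8))*5**2 = -56*25 = -1400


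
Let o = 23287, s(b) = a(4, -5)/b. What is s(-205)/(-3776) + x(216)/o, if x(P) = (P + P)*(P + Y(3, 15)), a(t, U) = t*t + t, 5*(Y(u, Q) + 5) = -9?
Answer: 17489370323/4506500240 ≈ 3.8809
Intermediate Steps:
Y(u, Q) = -34/5 (Y(u, Q) = -5 + (⅕)*(-9) = -5 - 9/5 = -34/5)
a(t, U) = t + t² (a(t, U) = t² + t = t + t²)
s(b) = 20/b (s(b) = (4*(1 + 4))/b = (4*5)/b = 20/b)
x(P) = 2*P*(-34/5 + P) (x(P) = (P + P)*(P - 34/5) = (2*P)*(-34/5 + P) = 2*P*(-34/5 + P))
s(-205)/(-3776) + x(216)/o = (20/(-205))/(-3776) + ((⅖)*216*(-34 + 5*216))/23287 = (20*(-1/205))*(-1/3776) + ((⅖)*216*(-34 + 1080))*(1/23287) = -4/41*(-1/3776) + ((⅖)*216*1046)*(1/23287) = 1/38704 + (451872/5)*(1/23287) = 1/38704 + 451872/116435 = 17489370323/4506500240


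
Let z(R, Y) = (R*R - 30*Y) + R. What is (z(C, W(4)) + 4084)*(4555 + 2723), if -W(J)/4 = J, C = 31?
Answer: 40436568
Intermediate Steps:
W(J) = -4*J
z(R, Y) = R + R² - 30*Y (z(R, Y) = (R² - 30*Y) + R = R + R² - 30*Y)
(z(C, W(4)) + 4084)*(4555 + 2723) = ((31 + 31² - (-120)*4) + 4084)*(4555 + 2723) = ((31 + 961 - 30*(-16)) + 4084)*7278 = ((31 + 961 + 480) + 4084)*7278 = (1472 + 4084)*7278 = 5556*7278 = 40436568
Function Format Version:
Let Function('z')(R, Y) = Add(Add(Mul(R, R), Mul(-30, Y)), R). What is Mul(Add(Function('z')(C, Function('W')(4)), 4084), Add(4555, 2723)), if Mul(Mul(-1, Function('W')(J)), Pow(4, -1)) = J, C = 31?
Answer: 40436568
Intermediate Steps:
Function('W')(J) = Mul(-4, J)
Function('z')(R, Y) = Add(R, Pow(R, 2), Mul(-30, Y)) (Function('z')(R, Y) = Add(Add(Pow(R, 2), Mul(-30, Y)), R) = Add(R, Pow(R, 2), Mul(-30, Y)))
Mul(Add(Function('z')(C, Function('W')(4)), 4084), Add(4555, 2723)) = Mul(Add(Add(31, Pow(31, 2), Mul(-30, Mul(-4, 4))), 4084), Add(4555, 2723)) = Mul(Add(Add(31, 961, Mul(-30, -16)), 4084), 7278) = Mul(Add(Add(31, 961, 480), 4084), 7278) = Mul(Add(1472, 4084), 7278) = Mul(5556, 7278) = 40436568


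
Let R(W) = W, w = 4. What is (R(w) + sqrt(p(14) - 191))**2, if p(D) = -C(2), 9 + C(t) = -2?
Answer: -164 + 48*I*sqrt(5) ≈ -164.0 + 107.33*I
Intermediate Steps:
C(t) = -11 (C(t) = -9 - 2 = -11)
p(D) = 11 (p(D) = -1*(-11) = 11)
(R(w) + sqrt(p(14) - 191))**2 = (4 + sqrt(11 - 191))**2 = (4 + sqrt(-180))**2 = (4 + 6*I*sqrt(5))**2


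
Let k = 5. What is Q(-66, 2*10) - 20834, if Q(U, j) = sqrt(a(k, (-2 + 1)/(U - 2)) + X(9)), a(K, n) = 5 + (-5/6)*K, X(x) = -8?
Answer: -20834 + I*sqrt(258)/6 ≈ -20834.0 + 2.6771*I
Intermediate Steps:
a(K, n) = 5 - 5*K/6 (a(K, n) = 5 + (-5*1/6)*K = 5 - 5*K/6)
Q(U, j) = I*sqrt(258)/6 (Q(U, j) = sqrt((5 - 5/6*5) - 8) = sqrt((5 - 25/6) - 8) = sqrt(5/6 - 8) = sqrt(-43/6) = I*sqrt(258)/6)
Q(-66, 2*10) - 20834 = I*sqrt(258)/6 - 20834 = -20834 + I*sqrt(258)/6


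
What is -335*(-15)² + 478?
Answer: -74897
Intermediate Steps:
-335*(-15)² + 478 = -335*225 + 478 = -75375 + 478 = -74897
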